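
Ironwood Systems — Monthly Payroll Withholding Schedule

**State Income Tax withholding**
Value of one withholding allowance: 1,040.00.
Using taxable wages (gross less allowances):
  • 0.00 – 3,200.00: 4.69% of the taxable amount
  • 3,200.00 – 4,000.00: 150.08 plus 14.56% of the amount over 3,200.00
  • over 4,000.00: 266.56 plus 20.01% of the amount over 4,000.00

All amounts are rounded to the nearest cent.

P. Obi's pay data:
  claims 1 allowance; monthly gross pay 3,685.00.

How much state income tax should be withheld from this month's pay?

124.05

State Income Tax: taxable = 3,685.00 − 1×1,040.00 = 2,645.00
  4.69% × 2,645.00 = 124.05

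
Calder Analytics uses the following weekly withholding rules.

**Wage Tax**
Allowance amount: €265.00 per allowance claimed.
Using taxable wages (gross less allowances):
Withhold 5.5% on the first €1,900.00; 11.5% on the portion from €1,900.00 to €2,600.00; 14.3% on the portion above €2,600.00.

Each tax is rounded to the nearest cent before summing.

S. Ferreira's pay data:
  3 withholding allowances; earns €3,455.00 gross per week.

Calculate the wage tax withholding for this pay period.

Wage Tax: taxable = €3,455.00 − 3×€265.00 = €2,660.00
  €185.00 + 14.3% × (€2,660.00 − €2,600.00) = €185.00 + 14.3% × €60.00 = €193.58

€193.58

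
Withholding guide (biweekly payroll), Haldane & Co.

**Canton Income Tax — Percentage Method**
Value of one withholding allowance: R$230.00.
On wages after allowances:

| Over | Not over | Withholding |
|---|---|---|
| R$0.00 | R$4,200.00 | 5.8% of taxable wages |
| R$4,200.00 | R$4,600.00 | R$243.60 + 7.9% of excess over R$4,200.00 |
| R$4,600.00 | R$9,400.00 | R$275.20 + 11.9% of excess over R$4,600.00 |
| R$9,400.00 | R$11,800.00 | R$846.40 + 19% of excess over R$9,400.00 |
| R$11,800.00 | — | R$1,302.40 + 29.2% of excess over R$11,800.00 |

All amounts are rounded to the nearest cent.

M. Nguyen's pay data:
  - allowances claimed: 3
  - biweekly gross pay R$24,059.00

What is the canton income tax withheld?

R$4,680.55

Canton Income Tax: taxable = R$24,059.00 − 3×R$230.00 = R$23,369.00
  R$1,302.40 + 29.2% × (R$23,369.00 − R$11,800.00) = R$1,302.40 + 29.2% × R$11,569.00 = R$4,680.55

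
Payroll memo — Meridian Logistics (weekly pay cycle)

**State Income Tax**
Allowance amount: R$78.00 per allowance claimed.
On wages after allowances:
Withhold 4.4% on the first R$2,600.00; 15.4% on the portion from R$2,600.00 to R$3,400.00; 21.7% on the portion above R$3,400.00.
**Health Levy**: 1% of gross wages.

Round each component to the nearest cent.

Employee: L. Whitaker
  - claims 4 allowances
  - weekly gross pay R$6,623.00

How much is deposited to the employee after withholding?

R$5,687.48

State Income Tax: taxable = R$6,623.00 − 4×R$78.00 = R$6,311.00
  R$237.60 + 21.7% × (R$6,311.00 − R$3,400.00) = R$237.60 + 21.7% × R$2,911.00 = R$869.29
Health Levy: 1% × R$6,623.00 = R$66.23
Total withheld: R$869.29 + R$66.23 = R$935.52
Net pay: R$6,623.00 − R$935.52 = R$5,687.48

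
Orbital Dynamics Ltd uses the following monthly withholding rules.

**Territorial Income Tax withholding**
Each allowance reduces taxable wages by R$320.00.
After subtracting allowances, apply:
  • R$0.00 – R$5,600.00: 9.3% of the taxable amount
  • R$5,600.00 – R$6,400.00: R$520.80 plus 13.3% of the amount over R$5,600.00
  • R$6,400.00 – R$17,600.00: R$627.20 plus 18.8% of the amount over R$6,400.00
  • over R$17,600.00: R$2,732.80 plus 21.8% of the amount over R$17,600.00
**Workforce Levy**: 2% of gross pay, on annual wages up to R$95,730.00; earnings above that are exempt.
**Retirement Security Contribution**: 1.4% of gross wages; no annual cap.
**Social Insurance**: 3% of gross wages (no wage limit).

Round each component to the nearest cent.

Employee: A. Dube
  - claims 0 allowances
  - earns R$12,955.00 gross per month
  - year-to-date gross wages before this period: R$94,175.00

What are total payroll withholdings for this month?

Territorial Income Tax: taxable = R$12,955.00
  R$627.20 + 18.8% × (R$12,955.00 − R$6,400.00) = R$627.20 + 18.8% × R$6,555.00 = R$1,859.54
Workforce Levy: cap R$95,730.00 − YTD R$94,175.00 = R$1,555.00 subject; 2% × R$1,555.00 = R$31.10
Retirement Security Contribution: 1.4% × R$12,955.00 = R$181.37
Social Insurance: 3% × R$12,955.00 = R$388.65
Total: R$1,859.54 + R$31.10 + R$181.37 + R$388.65 = R$2,460.66

R$2,460.66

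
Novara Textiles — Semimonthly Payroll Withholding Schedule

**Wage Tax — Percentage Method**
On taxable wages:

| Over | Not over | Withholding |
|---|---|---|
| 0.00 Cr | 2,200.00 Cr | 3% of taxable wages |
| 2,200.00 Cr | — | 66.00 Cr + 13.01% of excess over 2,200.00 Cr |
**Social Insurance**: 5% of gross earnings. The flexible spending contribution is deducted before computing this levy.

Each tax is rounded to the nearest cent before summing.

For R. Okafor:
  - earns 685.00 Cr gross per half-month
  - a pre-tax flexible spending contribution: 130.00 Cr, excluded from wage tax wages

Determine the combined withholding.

Wage Tax: taxable = 685.00 Cr − 130.00 Cr = 555.00 Cr
  3% × 555.00 Cr = 16.65 Cr
Social Insurance: 5% × 555.00 Cr = 27.75 Cr
Total: 16.65 Cr + 27.75 Cr = 44.40 Cr

44.40 Cr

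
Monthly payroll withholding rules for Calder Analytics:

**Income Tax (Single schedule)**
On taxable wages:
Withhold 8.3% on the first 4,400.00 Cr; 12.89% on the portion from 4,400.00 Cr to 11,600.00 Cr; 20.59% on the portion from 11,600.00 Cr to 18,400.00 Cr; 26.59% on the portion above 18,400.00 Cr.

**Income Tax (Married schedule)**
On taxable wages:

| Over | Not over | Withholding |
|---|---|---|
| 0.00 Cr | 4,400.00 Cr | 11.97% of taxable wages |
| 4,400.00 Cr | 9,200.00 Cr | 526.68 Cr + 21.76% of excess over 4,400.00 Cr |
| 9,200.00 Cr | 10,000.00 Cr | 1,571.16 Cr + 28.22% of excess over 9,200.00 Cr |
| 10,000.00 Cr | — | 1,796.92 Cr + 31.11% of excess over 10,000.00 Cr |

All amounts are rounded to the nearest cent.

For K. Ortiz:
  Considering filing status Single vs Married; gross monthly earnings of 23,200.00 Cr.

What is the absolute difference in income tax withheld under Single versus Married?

Income Tax (Single): taxable = 23,200.00 Cr
  2,693.40 Cr + 26.59% × (23,200.00 Cr − 18,400.00 Cr) = 2,693.40 Cr + 26.59% × 4,800.00 Cr = 3,969.72 Cr
Income Tax (Married): taxable = 23,200.00 Cr
  1,796.92 Cr + 31.11% × (23,200.00 Cr − 10,000.00 Cr) = 1,796.92 Cr + 31.11% × 13,200.00 Cr = 5,903.44 Cr
Difference: |3,969.72 Cr − 5,903.44 Cr| = 1,933.72 Cr (higher under Married)

1,933.72 Cr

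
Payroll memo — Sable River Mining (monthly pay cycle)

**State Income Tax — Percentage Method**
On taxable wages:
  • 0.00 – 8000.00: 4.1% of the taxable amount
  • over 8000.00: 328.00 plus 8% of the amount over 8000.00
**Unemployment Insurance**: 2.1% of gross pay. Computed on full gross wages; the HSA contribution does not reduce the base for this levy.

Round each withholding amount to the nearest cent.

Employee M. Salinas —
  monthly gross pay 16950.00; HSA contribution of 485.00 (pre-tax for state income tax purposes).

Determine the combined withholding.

State Income Tax: taxable = 16950.00 − 485.00 = 16465.00
  328.00 + 8% × (16465.00 − 8000.00) = 328.00 + 8% × 8465.00 = 1005.20
Unemployment Insurance: 2.1% × 16950.00 = 355.95
Total: 1005.20 + 355.95 = 1361.15

1361.15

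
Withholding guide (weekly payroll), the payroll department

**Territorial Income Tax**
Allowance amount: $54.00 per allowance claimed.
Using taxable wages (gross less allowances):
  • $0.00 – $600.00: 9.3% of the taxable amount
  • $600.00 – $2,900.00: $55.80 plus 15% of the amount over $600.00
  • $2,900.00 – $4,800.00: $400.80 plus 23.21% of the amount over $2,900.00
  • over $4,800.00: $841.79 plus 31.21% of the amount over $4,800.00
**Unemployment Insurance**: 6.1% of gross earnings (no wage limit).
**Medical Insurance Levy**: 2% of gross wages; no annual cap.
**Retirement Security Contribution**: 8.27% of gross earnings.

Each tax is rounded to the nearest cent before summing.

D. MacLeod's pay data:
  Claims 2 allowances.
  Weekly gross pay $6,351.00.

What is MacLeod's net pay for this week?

$4,019.19

Territorial Income Tax: taxable = $6,351.00 − 2×$54.00 = $6,243.00
  $841.79 + 31.21% × ($6,243.00 − $4,800.00) = $841.79 + 31.21% × $1,443.00 = $1,292.15
Unemployment Insurance: 6.1% × $6,351.00 = $387.41
Medical Insurance Levy: 2% × $6,351.00 = $127.02
Retirement Security Contribution: 8.27% × $6,351.00 = $525.23
Total withheld: $1,292.15 + $387.41 + $127.02 + $525.23 = $2,331.81
Net pay: $6,351.00 − $2,331.81 = $4,019.19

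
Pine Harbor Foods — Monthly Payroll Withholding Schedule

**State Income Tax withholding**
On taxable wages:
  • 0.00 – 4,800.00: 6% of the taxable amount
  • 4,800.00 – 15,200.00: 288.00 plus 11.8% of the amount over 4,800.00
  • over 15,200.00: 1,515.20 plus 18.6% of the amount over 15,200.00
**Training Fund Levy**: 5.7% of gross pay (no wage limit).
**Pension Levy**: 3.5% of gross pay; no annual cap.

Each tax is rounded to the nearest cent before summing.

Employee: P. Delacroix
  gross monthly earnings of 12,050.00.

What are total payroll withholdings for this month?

State Income Tax: taxable = 12,050.00
  288.00 + 11.8% × (12,050.00 − 4,800.00) = 288.00 + 11.8% × 7,250.00 = 1,143.50
Training Fund Levy: 5.7% × 12,050.00 = 686.85
Pension Levy: 3.5% × 12,050.00 = 421.75
Total: 1,143.50 + 686.85 + 421.75 = 2,252.10

2,252.10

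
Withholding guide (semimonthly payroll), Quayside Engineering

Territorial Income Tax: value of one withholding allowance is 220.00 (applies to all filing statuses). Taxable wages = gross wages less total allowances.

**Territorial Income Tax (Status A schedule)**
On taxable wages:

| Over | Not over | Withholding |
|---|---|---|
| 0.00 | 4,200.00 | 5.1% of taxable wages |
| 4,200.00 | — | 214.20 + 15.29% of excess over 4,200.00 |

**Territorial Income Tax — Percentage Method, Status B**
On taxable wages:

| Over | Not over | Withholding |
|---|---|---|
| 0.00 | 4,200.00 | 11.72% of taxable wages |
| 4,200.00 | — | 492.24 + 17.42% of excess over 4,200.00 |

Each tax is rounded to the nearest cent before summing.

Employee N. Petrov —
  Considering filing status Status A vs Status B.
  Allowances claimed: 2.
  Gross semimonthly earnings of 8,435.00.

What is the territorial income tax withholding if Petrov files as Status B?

1,153.33

Territorial Income Tax (Status B): taxable = 8,435.00 − 2×220.00 = 7,995.00
  492.24 + 17.42% × (7,995.00 − 4,200.00) = 492.24 + 17.42% × 3,795.00 = 1,153.33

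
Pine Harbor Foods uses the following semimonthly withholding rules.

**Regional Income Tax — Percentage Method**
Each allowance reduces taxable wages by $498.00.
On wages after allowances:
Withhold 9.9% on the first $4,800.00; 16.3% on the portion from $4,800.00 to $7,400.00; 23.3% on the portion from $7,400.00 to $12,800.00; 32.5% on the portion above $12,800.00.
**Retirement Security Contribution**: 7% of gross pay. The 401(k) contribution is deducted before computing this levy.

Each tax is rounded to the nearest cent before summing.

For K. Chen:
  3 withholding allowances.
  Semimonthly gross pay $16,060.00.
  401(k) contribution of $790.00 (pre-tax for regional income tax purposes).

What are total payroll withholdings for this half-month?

Regional Income Tax: taxable = $16,060.00 − $790.00 − 3×$498.00 = $13,776.00
  $2,157.20 + 32.5% × ($13,776.00 − $12,800.00) = $2,157.20 + 32.5% × $976.00 = $2,474.40
Retirement Security Contribution: 7% × $15,270.00 = $1,068.90
Total: $2,474.40 + $1,068.90 = $3,543.30

$3,543.30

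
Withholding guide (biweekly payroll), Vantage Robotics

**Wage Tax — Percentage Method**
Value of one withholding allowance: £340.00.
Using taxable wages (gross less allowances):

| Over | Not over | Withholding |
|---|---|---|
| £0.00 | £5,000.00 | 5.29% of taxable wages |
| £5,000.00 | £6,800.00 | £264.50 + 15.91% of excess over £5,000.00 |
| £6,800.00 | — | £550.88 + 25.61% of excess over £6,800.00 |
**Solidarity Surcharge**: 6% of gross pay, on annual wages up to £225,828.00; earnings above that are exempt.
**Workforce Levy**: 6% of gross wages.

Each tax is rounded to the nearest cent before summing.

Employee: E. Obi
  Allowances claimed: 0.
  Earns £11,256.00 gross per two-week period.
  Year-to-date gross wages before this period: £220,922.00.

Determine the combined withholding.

Wage Tax: taxable = £11,256.00
  £550.88 + 25.61% × (£11,256.00 − £6,800.00) = £550.88 + 25.61% × £4,456.00 = £1,692.06
Solidarity Surcharge: cap £225,828.00 − YTD £220,922.00 = £4,906.00 subject; 6% × £4,906.00 = £294.36
Workforce Levy: 6% × £11,256.00 = £675.36
Total: £1,692.06 + £294.36 + £675.36 = £2,661.78

£2,661.78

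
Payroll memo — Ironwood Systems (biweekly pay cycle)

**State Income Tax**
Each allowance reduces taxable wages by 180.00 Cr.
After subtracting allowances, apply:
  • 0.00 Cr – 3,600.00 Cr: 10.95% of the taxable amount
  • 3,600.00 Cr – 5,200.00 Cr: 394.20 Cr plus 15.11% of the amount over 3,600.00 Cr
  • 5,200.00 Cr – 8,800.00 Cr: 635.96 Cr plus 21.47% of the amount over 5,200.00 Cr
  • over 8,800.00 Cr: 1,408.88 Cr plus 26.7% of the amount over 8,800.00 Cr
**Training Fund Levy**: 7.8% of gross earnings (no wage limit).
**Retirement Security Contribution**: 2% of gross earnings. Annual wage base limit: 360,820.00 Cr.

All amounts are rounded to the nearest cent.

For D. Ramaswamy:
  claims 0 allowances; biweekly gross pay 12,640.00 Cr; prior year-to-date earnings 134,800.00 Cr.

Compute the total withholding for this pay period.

State Income Tax: taxable = 12,640.00 Cr
  1,408.88 Cr + 26.7% × (12,640.00 Cr − 8,800.00 Cr) = 1,408.88 Cr + 26.7% × 3,840.00 Cr = 2,434.16 Cr
Training Fund Levy: 7.8% × 12,640.00 Cr = 985.92 Cr
Retirement Security Contribution: 2% × 12,640.00 Cr = 252.80 Cr
Total: 2,434.16 Cr + 985.92 Cr + 252.80 Cr = 3,672.88 Cr

3,672.88 Cr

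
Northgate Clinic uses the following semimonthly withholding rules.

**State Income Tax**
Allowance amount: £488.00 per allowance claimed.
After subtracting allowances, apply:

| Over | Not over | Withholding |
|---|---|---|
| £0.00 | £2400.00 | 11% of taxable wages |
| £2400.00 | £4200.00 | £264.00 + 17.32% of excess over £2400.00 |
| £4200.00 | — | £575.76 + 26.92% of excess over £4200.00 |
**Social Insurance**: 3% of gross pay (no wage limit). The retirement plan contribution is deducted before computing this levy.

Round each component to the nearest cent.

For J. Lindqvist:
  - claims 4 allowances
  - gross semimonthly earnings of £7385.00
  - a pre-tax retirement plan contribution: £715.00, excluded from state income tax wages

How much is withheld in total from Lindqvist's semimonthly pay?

State Income Tax: taxable = £7385.00 − £715.00 − 4×£488.00 = £4718.00
  £575.76 + 26.92% × (£4718.00 − £4200.00) = £575.76 + 26.92% × £518.00 = £715.21
Social Insurance: 3% × £6670.00 = £200.10
Total: £715.21 + £200.10 = £915.31

£915.31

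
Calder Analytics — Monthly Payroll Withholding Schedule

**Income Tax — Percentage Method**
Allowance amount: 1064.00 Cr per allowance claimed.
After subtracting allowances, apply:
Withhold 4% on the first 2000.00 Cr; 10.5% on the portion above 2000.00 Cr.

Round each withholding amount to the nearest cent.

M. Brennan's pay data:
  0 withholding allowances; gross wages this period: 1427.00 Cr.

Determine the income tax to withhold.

57.08 Cr

Income Tax: taxable = 1427.00 Cr
  4% × 1427.00 Cr = 57.08 Cr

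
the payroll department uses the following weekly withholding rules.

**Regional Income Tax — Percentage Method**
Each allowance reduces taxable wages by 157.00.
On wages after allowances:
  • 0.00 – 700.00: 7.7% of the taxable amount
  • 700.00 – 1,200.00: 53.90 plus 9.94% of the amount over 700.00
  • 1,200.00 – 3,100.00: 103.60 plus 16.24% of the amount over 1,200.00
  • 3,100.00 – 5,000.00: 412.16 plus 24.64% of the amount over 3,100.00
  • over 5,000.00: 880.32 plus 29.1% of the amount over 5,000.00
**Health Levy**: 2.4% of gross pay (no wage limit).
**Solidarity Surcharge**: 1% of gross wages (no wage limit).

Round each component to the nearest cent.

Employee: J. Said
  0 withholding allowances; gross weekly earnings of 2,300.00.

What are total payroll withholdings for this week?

Regional Income Tax: taxable = 2,300.00
  103.60 + 16.24% × (2,300.00 − 1,200.00) = 103.60 + 16.24% × 1,100.00 = 282.24
Health Levy: 2.4% × 2,300.00 = 55.20
Solidarity Surcharge: 1% × 2,300.00 = 23.00
Total: 282.24 + 55.20 + 23.00 = 360.44

360.44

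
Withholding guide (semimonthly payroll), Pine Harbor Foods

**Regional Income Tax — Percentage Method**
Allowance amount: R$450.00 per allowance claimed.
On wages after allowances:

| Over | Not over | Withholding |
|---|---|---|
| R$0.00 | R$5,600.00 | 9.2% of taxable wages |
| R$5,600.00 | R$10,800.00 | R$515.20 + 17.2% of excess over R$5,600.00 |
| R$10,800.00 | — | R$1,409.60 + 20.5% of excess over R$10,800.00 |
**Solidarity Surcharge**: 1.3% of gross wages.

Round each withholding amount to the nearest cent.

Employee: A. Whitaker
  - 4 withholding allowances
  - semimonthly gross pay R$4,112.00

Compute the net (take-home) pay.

R$3,845.84

Regional Income Tax: taxable = R$4,112.00 − 4×R$450.00 = R$2,312.00
  9.2% × R$2,312.00 = R$212.70
Solidarity Surcharge: 1.3% × R$4,112.00 = R$53.46
Total withheld: R$212.70 + R$53.46 = R$266.16
Net pay: R$4,112.00 − R$266.16 = R$3,845.84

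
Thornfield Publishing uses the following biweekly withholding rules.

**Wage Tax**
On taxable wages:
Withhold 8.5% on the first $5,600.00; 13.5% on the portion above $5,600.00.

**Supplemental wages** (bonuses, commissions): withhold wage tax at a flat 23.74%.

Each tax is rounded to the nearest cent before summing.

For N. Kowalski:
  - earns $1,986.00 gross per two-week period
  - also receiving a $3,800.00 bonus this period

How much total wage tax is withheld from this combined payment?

Wage Tax: taxable = $1,986.00
  8.5% × $1,986.00 = $168.81
Supplemental (23.74% flat on bonus): 23.74% × $3,800.00 = $902.12
Total wage tax: $168.81 + $902.12 = $1,070.93

$1,070.93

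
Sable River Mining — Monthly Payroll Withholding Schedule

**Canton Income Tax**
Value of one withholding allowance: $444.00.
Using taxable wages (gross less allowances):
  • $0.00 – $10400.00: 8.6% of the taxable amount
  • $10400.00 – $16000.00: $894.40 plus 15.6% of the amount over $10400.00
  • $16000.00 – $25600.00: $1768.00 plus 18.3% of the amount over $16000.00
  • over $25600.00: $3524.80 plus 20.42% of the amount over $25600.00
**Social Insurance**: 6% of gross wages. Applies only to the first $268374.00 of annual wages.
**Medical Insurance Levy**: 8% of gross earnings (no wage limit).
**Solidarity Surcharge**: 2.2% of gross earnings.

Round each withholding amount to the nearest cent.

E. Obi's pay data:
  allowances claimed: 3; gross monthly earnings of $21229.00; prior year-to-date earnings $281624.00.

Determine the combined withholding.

$4646.51

Canton Income Tax: taxable = $21229.00 − 3×$444.00 = $19897.00
  $1768.00 + 18.3% × ($19897.00 − $16000.00) = $1768.00 + 18.3% × $3897.00 = $2481.15
Social Insurance: YTD $281624.00 ≥ cap $268374.00 → $0.00
Medical Insurance Levy: 8% × $21229.00 = $1698.32
Solidarity Surcharge: 2.2% × $21229.00 = $467.04
Total: $2481.15 + $0.00 + $1698.32 + $467.04 = $4646.51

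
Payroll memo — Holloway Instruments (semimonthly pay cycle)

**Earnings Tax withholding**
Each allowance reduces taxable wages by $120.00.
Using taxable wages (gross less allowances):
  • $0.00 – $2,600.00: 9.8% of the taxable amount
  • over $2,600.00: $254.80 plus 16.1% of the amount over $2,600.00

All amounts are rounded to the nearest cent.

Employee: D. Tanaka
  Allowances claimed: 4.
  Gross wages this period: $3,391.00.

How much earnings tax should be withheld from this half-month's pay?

$304.87

Earnings Tax: taxable = $3,391.00 − 4×$120.00 = $2,911.00
  $254.80 + 16.1% × ($2,911.00 − $2,600.00) = $254.80 + 16.1% × $311.00 = $304.87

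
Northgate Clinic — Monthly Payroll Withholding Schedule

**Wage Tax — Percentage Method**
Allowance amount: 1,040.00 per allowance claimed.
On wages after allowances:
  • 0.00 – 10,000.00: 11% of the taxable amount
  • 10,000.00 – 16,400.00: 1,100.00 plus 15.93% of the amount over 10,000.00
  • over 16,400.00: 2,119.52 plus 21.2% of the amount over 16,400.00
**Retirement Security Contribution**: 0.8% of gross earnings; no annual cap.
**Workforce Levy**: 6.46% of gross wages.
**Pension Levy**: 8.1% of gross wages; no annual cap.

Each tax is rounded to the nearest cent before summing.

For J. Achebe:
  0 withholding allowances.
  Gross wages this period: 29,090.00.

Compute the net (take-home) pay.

19,811.98

Wage Tax: taxable = 29,090.00
  2,119.52 + 21.2% × (29,090.00 − 16,400.00) = 2,119.52 + 21.2% × 12,690.00 = 4,809.80
Retirement Security Contribution: 0.8% × 29,090.00 = 232.72
Workforce Levy: 6.46% × 29,090.00 = 1,879.21
Pension Levy: 8.1% × 29,090.00 = 2,356.29
Total withheld: 4,809.80 + 232.72 + 1,879.21 + 2,356.29 = 9,278.02
Net pay: 29,090.00 − 9,278.02 = 19,811.98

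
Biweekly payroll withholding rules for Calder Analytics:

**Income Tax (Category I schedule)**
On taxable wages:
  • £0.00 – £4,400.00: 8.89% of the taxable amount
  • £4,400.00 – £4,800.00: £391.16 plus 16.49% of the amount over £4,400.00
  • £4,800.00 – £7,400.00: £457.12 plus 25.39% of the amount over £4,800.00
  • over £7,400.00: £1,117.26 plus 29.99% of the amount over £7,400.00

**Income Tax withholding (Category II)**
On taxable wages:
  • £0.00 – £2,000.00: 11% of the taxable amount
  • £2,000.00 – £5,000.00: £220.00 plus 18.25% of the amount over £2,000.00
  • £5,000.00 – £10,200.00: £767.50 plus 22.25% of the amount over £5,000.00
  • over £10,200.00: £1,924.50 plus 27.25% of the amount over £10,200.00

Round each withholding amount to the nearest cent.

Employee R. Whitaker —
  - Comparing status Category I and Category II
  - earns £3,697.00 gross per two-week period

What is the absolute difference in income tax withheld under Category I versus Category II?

Income Tax (Category I): taxable = £3,697.00
  8.89% × £3,697.00 = £328.66
Income Tax (Category II): taxable = £3,697.00
  £220.00 + 18.25% × (£3,697.00 − £2,000.00) = £220.00 + 18.25% × £1,697.00 = £529.70
Difference: |£328.66 − £529.70| = £201.04 (higher under Category II)

£201.04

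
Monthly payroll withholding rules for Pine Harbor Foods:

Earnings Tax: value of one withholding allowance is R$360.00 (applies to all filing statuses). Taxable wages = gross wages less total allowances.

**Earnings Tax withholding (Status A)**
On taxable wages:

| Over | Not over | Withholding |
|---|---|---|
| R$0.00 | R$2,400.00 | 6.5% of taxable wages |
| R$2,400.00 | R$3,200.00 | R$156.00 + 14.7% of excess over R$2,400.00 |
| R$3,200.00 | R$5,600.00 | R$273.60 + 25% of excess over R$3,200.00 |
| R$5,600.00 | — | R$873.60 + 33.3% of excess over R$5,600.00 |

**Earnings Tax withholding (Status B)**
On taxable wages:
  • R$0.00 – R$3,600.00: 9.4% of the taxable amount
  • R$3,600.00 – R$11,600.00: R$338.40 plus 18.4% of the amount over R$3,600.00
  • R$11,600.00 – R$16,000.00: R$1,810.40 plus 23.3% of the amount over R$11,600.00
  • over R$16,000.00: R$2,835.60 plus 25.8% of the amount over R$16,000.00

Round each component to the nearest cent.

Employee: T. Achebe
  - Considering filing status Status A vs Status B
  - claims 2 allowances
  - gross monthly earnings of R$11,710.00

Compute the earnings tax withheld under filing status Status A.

R$2,668.47

Earnings Tax (Status A): taxable = R$11,710.00 − 2×R$360.00 = R$10,990.00
  R$873.60 + 33.3% × (R$10,990.00 − R$5,600.00) = R$873.60 + 33.3% × R$5,390.00 = R$2,668.47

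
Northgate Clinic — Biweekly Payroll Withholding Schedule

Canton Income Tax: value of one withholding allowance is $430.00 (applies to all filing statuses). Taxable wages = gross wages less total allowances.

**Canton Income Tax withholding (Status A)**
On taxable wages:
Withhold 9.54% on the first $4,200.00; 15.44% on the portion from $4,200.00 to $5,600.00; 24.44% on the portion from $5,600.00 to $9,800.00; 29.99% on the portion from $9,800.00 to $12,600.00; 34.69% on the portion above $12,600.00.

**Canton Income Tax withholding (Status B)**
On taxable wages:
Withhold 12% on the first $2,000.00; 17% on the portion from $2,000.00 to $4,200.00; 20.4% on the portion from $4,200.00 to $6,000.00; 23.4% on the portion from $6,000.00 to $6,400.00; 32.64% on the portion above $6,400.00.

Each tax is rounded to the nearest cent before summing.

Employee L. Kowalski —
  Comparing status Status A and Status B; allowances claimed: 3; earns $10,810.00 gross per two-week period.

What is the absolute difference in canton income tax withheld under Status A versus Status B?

Canton Income Tax (Status A): taxable = $10,810.00 − 3×$430.00 = $9,520.00
  $616.84 + 24.44% × ($9,520.00 − $5,600.00) = $616.84 + 24.44% × $3,920.00 = $1,574.89
Canton Income Tax (Status B): taxable = $10,810.00 − 3×$430.00 = $9,520.00
  $1,074.80 + 32.64% × ($9,520.00 − $6,400.00) = $1,074.80 + 32.64% × $3,120.00 = $2,093.17
Difference: |$1,574.89 − $2,093.17| = $518.28 (higher under Status B)

$518.28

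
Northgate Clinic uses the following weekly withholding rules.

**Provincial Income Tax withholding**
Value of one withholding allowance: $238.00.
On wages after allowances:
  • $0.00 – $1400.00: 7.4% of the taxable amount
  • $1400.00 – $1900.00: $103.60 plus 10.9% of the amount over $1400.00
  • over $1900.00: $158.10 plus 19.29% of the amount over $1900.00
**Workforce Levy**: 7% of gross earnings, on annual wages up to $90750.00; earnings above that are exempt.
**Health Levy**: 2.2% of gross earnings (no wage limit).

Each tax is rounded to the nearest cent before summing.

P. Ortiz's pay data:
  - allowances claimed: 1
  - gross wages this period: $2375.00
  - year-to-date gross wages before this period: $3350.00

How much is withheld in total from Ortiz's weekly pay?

$422.32

Provincial Income Tax: taxable = $2375.00 − 1×$238.00 = $2137.00
  $158.10 + 19.29% × ($2137.00 − $1900.00) = $158.10 + 19.29% × $237.00 = $203.82
Workforce Levy: 7% × $2375.00 = $166.25
Health Levy: 2.2% × $2375.00 = $52.25
Total: $203.82 + $166.25 + $52.25 = $422.32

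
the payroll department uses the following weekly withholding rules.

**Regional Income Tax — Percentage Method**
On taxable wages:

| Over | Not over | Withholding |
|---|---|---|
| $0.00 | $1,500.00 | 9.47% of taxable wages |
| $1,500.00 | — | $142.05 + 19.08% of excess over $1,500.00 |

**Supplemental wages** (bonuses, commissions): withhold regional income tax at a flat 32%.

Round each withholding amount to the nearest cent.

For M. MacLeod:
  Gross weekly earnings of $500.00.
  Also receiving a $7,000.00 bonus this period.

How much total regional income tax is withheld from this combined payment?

Regional Income Tax: taxable = $500.00
  9.47% × $500.00 = $47.35
Supplemental (32% flat on bonus): 32% × $7,000.00 = $2,240.00
Total regional income tax: $47.35 + $2,240.00 = $2,287.35

$2,287.35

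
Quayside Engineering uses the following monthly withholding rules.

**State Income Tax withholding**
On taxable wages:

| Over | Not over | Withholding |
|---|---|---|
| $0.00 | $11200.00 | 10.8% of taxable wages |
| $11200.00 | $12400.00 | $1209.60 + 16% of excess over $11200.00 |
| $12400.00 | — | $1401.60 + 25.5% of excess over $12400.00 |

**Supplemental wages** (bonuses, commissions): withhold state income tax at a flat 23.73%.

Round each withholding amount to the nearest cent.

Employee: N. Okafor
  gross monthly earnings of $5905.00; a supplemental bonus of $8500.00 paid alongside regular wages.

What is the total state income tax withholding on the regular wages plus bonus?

State Income Tax: taxable = $5905.00
  10.8% × $5905.00 = $637.74
Supplemental (23.73% flat on bonus): 23.73% × $8500.00 = $2017.05
Total state income tax: $637.74 + $2017.05 = $2654.79

$2654.79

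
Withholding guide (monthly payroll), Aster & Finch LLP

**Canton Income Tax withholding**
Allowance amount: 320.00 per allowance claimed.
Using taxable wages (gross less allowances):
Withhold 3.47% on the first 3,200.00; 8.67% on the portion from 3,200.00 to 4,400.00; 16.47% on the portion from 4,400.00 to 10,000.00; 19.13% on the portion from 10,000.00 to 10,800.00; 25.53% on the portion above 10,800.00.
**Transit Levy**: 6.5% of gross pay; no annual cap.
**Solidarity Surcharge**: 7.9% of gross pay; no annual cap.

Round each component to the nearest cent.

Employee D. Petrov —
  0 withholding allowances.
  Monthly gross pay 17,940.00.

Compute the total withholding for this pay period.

5,696.64

Canton Income Tax: taxable = 17,940.00
  1,290.44 + 25.53% × (17,940.00 − 10,800.00) = 1,290.44 + 25.53% × 7,140.00 = 3,113.28
Transit Levy: 6.5% × 17,940.00 = 1,166.10
Solidarity Surcharge: 7.9% × 17,940.00 = 1,417.26
Total: 3,113.28 + 1,166.10 + 1,417.26 = 5,696.64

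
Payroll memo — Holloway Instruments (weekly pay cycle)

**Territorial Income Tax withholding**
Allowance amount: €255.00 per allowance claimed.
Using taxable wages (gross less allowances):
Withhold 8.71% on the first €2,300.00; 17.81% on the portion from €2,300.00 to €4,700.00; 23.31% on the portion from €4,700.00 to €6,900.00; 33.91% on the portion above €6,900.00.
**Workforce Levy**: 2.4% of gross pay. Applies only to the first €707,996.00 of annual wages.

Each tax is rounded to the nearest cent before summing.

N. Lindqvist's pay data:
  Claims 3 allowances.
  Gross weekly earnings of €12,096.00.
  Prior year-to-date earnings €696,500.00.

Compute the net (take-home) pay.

€9,176.96

Territorial Income Tax: taxable = €12,096.00 − 3×€255.00 = €11,331.00
  €1,140.59 + 33.91% × (€11,331.00 − €6,900.00) = €1,140.59 + 33.91% × €4,431.00 = €2,643.14
Workforce Levy: cap €707,996.00 − YTD €696,500.00 = €11,496.00 subject; 2.4% × €11,496.00 = €275.90
Total withheld: €2,643.14 + €275.90 = €2,919.04
Net pay: €12,096.00 − €2,919.04 = €9,176.96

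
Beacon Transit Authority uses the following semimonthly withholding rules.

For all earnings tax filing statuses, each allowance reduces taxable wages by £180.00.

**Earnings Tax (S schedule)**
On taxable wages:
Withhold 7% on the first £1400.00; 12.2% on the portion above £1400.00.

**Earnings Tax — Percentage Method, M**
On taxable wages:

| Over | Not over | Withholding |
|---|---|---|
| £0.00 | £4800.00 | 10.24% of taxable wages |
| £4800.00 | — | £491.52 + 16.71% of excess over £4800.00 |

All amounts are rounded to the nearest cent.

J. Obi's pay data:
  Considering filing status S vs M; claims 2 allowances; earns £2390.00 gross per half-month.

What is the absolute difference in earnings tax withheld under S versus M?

Earnings Tax (S): taxable = £2390.00 − 2×£180.00 = £2030.00
  £98.00 + 12.2% × (£2030.00 − £1400.00) = £98.00 + 12.2% × £630.00 = £174.86
Earnings Tax (M): taxable = £2390.00 − 2×£180.00 = £2030.00
  10.24% × £2030.00 = £207.87
Difference: |£174.86 − £207.87| = £33.01 (higher under M)

£33.01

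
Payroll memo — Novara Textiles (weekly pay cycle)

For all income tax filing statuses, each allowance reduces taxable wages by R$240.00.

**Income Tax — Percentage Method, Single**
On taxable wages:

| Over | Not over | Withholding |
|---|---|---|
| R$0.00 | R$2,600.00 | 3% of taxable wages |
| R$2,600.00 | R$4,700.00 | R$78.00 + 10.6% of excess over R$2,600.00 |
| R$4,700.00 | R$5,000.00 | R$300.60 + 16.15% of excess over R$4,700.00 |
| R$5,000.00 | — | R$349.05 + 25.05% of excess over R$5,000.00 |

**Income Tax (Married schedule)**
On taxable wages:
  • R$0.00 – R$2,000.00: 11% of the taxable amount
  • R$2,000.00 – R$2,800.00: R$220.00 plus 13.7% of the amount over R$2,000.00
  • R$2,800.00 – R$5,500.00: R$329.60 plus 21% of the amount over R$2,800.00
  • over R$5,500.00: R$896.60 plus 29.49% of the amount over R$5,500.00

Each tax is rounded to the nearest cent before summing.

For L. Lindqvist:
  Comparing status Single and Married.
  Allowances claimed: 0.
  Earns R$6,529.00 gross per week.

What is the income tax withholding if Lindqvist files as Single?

Income Tax (Single): taxable = R$6,529.00
  R$349.05 + 25.05% × (R$6,529.00 − R$5,000.00) = R$349.05 + 25.05% × R$1,529.00 = R$732.06

R$732.06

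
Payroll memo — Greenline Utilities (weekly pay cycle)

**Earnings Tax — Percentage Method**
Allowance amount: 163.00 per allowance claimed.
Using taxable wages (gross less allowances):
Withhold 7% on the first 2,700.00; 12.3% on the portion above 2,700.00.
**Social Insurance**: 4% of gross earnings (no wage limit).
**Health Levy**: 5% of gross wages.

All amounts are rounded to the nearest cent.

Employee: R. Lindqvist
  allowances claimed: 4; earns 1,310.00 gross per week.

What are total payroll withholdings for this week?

Earnings Tax: taxable = 1,310.00 − 4×163.00 = 658.00
  7% × 658.00 = 46.06
Social Insurance: 4% × 1,310.00 = 52.40
Health Levy: 5% × 1,310.00 = 65.50
Total: 46.06 + 52.40 + 65.50 = 163.96

163.96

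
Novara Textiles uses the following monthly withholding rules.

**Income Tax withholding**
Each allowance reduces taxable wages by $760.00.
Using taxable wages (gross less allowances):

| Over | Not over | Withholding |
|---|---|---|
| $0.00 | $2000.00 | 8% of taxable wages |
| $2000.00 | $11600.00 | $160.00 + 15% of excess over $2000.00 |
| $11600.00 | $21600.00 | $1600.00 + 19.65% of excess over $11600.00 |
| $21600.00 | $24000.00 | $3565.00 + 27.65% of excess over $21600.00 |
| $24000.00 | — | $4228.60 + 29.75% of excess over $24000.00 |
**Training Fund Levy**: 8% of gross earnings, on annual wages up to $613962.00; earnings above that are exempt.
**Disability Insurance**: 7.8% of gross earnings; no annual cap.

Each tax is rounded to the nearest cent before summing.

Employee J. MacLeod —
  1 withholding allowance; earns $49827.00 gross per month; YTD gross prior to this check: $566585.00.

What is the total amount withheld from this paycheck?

Income Tax: taxable = $49827.00 − 1×$760.00 = $49067.00
  $4228.60 + 29.75% × ($49067.00 − $24000.00) = $4228.60 + 29.75% × $25067.00 = $11686.03
Training Fund Levy: cap $613962.00 − YTD $566585.00 = $47377.00 subject; 8% × $47377.00 = $3790.16
Disability Insurance: 7.8% × $49827.00 = $3886.51
Total: $11686.03 + $3790.16 + $3886.51 = $19362.70

$19362.70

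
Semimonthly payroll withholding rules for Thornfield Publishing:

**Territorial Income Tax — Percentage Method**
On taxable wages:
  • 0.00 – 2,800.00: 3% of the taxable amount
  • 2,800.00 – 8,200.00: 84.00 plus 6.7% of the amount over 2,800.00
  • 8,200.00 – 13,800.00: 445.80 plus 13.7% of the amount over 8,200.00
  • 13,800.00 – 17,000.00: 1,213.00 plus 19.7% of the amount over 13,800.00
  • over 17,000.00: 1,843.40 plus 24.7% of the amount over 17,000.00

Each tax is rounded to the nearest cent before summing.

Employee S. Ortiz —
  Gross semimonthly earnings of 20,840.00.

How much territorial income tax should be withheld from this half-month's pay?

Territorial Income Tax: taxable = 20,840.00
  1,843.40 + 24.7% × (20,840.00 − 17,000.00) = 1,843.40 + 24.7% × 3,840.00 = 2,791.88

2,791.88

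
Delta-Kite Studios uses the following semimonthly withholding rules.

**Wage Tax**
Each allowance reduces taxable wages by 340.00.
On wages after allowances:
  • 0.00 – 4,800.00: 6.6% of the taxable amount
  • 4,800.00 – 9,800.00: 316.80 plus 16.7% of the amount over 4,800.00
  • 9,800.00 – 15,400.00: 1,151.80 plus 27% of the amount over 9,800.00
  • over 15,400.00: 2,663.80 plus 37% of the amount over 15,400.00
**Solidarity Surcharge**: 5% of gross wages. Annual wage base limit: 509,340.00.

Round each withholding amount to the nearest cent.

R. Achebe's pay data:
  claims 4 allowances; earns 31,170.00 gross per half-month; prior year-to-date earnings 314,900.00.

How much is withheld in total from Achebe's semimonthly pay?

Wage Tax: taxable = 31,170.00 − 4×340.00 = 29,810.00
  2,663.80 + 37% × (29,810.00 − 15,400.00) = 2,663.80 + 37% × 14,410.00 = 7,995.50
Solidarity Surcharge: 5% × 31,170.00 = 1,558.50
Total: 7,995.50 + 1,558.50 = 9,554.00

9,554.00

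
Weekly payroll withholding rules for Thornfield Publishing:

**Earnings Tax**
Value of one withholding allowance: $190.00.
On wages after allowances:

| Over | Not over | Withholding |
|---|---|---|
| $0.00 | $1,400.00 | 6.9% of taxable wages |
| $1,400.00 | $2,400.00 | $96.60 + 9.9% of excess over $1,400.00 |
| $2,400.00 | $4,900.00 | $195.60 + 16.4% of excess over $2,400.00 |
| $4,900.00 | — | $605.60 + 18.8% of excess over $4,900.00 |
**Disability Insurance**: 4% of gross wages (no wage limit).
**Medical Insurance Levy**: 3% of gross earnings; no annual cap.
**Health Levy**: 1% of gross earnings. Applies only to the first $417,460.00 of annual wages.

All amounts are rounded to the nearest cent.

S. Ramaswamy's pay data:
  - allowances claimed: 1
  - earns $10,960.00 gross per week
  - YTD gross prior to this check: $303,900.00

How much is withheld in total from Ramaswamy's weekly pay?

$2,585.96

Earnings Tax: taxable = $10,960.00 − 1×$190.00 = $10,770.00
  $605.60 + 18.8% × ($10,770.00 − $4,900.00) = $605.60 + 18.8% × $5,870.00 = $1,709.16
Disability Insurance: 4% × $10,960.00 = $438.40
Medical Insurance Levy: 3% × $10,960.00 = $328.80
Health Levy: 1% × $10,960.00 = $109.60
Total: $1,709.16 + $438.40 + $328.80 + $109.60 = $2,585.96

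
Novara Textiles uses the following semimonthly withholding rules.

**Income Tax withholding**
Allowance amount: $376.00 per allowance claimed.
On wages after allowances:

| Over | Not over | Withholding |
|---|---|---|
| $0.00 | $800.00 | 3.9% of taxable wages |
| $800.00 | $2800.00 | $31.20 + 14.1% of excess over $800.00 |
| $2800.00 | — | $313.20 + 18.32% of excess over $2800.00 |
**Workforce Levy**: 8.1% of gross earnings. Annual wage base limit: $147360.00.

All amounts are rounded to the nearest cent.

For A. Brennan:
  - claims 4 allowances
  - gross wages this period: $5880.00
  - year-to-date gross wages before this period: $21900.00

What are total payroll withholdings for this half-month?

Income Tax: taxable = $5880.00 − 4×$376.00 = $4376.00
  $313.20 + 18.32% × ($4376.00 − $2800.00) = $313.20 + 18.32% × $1576.00 = $601.92
Workforce Levy: 8.1% × $5880.00 = $476.28
Total: $601.92 + $476.28 = $1078.20

$1078.20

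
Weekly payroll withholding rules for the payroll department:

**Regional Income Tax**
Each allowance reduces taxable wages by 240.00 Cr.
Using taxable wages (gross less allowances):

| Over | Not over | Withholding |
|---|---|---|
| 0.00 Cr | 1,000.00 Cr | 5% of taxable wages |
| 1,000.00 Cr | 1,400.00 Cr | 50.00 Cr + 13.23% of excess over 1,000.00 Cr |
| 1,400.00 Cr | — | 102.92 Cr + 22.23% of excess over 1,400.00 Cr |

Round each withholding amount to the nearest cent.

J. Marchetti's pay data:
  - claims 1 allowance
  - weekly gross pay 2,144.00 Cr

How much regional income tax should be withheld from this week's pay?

Regional Income Tax: taxable = 2,144.00 Cr − 1×240.00 Cr = 1,904.00 Cr
  102.92 Cr + 22.23% × (1,904.00 Cr − 1,400.00 Cr) = 102.92 Cr + 22.23% × 504.00 Cr = 214.96 Cr

214.96 Cr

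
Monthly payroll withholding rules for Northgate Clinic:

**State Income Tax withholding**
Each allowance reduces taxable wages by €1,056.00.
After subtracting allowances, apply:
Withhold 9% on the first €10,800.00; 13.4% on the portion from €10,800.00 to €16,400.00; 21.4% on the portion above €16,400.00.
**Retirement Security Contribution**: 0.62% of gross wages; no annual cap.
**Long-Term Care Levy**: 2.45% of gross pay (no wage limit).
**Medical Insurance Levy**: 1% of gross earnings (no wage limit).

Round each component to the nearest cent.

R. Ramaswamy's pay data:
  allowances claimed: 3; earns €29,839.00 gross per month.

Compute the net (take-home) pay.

€24,704.16

State Income Tax: taxable = €29,839.00 − 3×€1,056.00 = €26,671.00
  €1,722.40 + 21.4% × (€26,671.00 − €16,400.00) = €1,722.40 + 21.4% × €10,271.00 = €3,920.39
Retirement Security Contribution: 0.62% × €29,839.00 = €185.00
Long-Term Care Levy: 2.45% × €29,839.00 = €731.06
Medical Insurance Levy: 1% × €29,839.00 = €298.39
Total withheld: €3,920.39 + €185.00 + €731.06 + €298.39 = €5,134.84
Net pay: €29,839.00 − €5,134.84 = €24,704.16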